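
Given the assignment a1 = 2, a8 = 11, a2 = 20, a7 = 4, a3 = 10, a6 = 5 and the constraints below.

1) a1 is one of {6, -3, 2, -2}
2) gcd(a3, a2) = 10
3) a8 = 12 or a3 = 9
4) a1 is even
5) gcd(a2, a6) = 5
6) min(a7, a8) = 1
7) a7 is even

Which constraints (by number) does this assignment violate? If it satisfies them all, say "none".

1) a1 = 2 is in {6, -3, 2, -2}  ✔
2) gcd(10, 20) = 10  ✔
3) a8 = 11 ≠ 12 and a3 = 10 ≠ 9; both disjuncts false  ✘
4) a1 = 2 is even  ✔
5) gcd(20, 5) = 5  ✔
6) min(4, 11) = 4, not 1  ✘
7) a7 = 4 is even  ✔

No — constraints 3 and 6 are not satisfied.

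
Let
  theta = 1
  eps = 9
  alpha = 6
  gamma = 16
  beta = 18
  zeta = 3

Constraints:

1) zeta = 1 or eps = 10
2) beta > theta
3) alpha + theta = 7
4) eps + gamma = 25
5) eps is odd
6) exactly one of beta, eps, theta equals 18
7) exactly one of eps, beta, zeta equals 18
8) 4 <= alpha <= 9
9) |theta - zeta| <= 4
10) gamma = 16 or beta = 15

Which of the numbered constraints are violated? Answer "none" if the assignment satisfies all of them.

Constraint 1 does not hold.

1) zeta = 3 ≠ 1 and eps = 9 ≠ 10; both disjuncts false — violated.
2) beta = 18, theta = 1; 18 > 1 — satisfied.
3) alpha + theta = 6 + 1 = 7 — satisfied.
4) eps + gamma = 9 + 16 = 25 — satisfied.
5) eps = 9 is odd — satisfied.
6) beta=18, eps=9, theta=1; 1 of them equals 18 — satisfied.
7) eps=9, beta=18, zeta=3; 1 of them equals 18 — satisfied.
8) alpha = 6 lies in [4, 9] — satisfied.
9) |1 - 3| = 2; 2 ≤ 4 — satisfied.
10) gamma = 16 = 16 (first disjunct) — satisfied.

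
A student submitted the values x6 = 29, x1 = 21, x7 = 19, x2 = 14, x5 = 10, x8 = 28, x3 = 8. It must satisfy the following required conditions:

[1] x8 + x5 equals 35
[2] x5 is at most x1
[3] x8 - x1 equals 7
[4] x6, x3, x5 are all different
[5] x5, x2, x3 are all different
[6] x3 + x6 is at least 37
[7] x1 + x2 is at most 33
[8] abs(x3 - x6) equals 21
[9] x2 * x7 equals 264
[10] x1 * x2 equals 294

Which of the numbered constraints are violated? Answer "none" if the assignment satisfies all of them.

No — constraints 1, 7, 9 are not satisfied.

[1] x8 + x5 = 28 + 10 = 38, not 35 — fails.
[2] x5 = 10, x1 = 21; 10 ≤ 21 — holds.
[3] x8 - x1 = 28 - 21 = 7 — holds.
[4] values 29, 8, 10 are pairwise distinct — holds.
[5] values 10, 14, 8 are pairwise distinct — holds.
[6] x3 + x6 = 8 + 29 = 37; 37 ≥ 37 — holds.
[7] x1 + x2 = 21 + 14 = 35; 35 > 33, bound 33 not met — fails.
[8] abs(8 - 29) = 21 — holds.
[9] x2 * x7 = 14 * 19 = 266, not 264 — fails.
[10] x1 * x2 = 21 * 14 = 294 — holds.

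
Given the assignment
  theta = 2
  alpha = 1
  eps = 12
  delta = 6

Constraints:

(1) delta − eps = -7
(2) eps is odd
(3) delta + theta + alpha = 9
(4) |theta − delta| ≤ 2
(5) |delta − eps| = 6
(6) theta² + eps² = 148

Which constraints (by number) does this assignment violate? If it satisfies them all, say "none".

No — constraints 1, 2, 4 are not satisfied.

(1) delta − eps = 6 − 12 = -6, not -7 — fails.
(2) eps = 12 is even — fails.
(3) delta + theta + alpha = 6 + 2 + 1 = 9 — holds.
(4) |2 − 6| = 4; 4 > 2, exceeds bound 2 — fails.
(5) |6 − 12| = 6 — holds.
(6) theta² + eps² = 2² + 12² = 4 + 144 = 148 — holds.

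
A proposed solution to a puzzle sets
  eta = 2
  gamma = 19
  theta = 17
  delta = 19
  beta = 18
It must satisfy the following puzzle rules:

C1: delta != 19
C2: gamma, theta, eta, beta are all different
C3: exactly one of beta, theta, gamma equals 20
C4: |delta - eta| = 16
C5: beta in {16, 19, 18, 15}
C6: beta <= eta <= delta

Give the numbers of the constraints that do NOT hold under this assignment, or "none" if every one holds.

Constraints 1, 3, 4, 6 are violated.

C1: delta = 19, but 19 is required to differ  no
C2: values 19, 17, 2, 18 are pairwise distinct  yes
C3: beta=18, theta=17, gamma=19; 0 of them equal 20, not exactly one  no
C4: |19 - 2| = 17, not 16  no
C5: beta = 18 is in {16, 19, 18, 15}  yes
C6: values 18, 2, 19; beta = 18 is not <= eta = 2  no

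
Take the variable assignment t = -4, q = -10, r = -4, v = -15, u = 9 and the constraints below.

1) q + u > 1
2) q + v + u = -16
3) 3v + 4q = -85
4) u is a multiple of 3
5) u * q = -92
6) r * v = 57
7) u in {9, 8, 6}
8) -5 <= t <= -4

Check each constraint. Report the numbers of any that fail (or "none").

1) q + u = -10 + 9 = -1; -1 ≤ 1, bound 1 not met — violated.
2) q + v + u = -10 + (-15) + 9 = -16 — satisfied.
3) 3v + 4q = 3(-15) + 4(-10) = -85 — satisfied.
4) 9 / 3 = 3, so 3 divides 9 — satisfied.
5) u * q = 9 * (-10) = -90, not -92 — violated.
6) r * v = -4 * (-15) = 60, not 57 — violated.
7) u = 9 is in {9, 8, 6} — satisfied.
8) t = -4 lies in [-5, -4] — satisfied.

Violated: 1, 5, and 6.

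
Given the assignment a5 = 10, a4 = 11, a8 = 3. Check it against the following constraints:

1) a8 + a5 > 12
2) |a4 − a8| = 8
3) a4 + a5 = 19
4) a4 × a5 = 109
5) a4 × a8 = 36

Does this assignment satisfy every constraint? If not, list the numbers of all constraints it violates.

Constraints 3, 4, and 5 do not hold.

1) a8 + a5 = 3 + 10 = 13; 13 > 12 — satisfied.
2) |11 − 3| = 8 — satisfied.
3) a4 + a5 = 11 + 10 = 21, not 19 — violated.
4) a4 × a5 = 11 × 10 = 110, not 109 — violated.
5) a4 × a8 = 11 × 3 = 33, not 36 — violated.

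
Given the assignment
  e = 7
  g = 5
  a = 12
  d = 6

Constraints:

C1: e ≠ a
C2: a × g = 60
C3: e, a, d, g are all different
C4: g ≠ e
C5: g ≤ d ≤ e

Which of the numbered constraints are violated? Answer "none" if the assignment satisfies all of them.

C1: e = 7, a = 12; distinct — holds.
C2: a × g = 12 × 5 = 60 — holds.
C3: values 7, 12, 6, 5 are pairwise distinct — holds.
C4: g = 5, e = 7; distinct — holds.
C5: values 5 ≤ 6 ≤ 7 — holds.

The assignment satisfies every constraint.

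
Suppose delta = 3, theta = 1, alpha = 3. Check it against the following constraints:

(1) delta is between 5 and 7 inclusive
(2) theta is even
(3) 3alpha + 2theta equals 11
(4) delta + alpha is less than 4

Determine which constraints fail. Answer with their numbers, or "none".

(1) delta = 3 is outside [5, 7]  ✘
(2) theta = 1 is odd  ✘
(3) 3alpha + 2theta = 3(3) + 2(1) = 11  ✔
(4) delta + alpha = 3 + 3 = 6; 6 ≥ 4, bound 4 not met  ✘

Constraints 1, 2, 4 are violated.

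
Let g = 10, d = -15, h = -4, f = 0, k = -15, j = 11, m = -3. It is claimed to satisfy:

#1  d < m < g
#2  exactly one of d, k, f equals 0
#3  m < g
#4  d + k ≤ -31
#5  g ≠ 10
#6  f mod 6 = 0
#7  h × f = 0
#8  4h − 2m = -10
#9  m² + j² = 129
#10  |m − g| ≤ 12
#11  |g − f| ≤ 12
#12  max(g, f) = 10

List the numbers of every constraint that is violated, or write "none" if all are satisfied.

#1 values -15 < -3 < 10 — OK.
#2 d=-15, k=-15, f=0; 1 of them equals 0 — OK.
#3 m = -3, g = 10; -3 < 10 — OK.
#4 d + k = -15 + (-15) = -30; -30 > -31, bound -31 not met — violated.
#5 g = 10, but 10 is required to differ — violated.
#6 0 mod 6 = 0 — OK.
#7 h × f = -4 × 0 = 0 — OK.
#8 4h − 2m = 4(-4) − 2(-3) = -10 — OK.
#9 m² + j² = (-3)² + 11² = 9 + 121 = 130, not 129 — violated.
#10 |-3 − 10| = 13; 13 > 12, exceeds bound 12 — violated.
#11 |10 − 0| = 10; 10 ≤ 12 — OK.
#12 max(10, 0) = 10 — OK.

The assignment fails constraints 4, 5, 9, 10.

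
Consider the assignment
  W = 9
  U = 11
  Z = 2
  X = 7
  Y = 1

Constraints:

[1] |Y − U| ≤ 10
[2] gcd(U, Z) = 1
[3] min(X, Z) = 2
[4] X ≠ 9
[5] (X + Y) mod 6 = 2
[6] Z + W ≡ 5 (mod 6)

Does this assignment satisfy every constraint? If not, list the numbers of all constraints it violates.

All constraints are satisfied.

[1] |1 − 11| = 10; 10 ≤ 10 — holds.
[2] gcd(11, 2) = 1 — holds.
[3] min(7, 2) = 2 — holds.
[4] X = 7, and 7 ≠ 9 — holds.
[5] X + Y = 8; 8 mod 6 = 2 — holds.
[6] Z + W = 11; 11 mod 6 = 5 — holds.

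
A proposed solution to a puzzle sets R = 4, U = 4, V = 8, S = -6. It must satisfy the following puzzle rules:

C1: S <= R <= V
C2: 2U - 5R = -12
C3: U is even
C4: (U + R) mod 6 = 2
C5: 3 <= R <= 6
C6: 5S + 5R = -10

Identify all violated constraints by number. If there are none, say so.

None — every constraint holds.

C1: values -6 <= 4 <= 8  OK
C2: 2U - 5R = 2(4) - 5(4) = -12  OK
C3: U = 4 is even  OK
C4: U + R = 8; 8 mod 6 = 2  OK
C5: R = 4 lies in [3, 6]  OK
C6: 5S + 5R = 5(-6) + 5(4) = -10  OK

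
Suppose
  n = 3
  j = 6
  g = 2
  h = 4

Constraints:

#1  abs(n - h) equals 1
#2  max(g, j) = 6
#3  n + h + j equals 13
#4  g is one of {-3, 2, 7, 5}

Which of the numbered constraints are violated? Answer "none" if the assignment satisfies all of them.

#1 abs(3 - 4) = 1  yes
#2 max(2, 6) = 6  yes
#3 n + h + j = 3 + 4 + 6 = 13  yes
#4 g = 2 is in {-3, 2, 7, 5}  yes

All constraints are satisfied.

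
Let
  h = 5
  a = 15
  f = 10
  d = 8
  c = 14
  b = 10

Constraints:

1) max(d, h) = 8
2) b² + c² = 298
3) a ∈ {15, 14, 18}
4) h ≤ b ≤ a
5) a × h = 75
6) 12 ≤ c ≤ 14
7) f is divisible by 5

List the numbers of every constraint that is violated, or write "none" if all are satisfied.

Constraint 2 is violated.

1) max(8, 5) = 8  OK
2) b² + c² = 10² + 14² = 100 + 196 = 296, not 298  FAIL
3) a = 15 is in {15, 14, 18}  OK
4) values 5 ≤ 10 ≤ 15  OK
5) a × h = 15 × 5 = 75  OK
6) c = 14 lies in [12, 14]  OK
7) 10 / 5 = 2, so 5 divides 10  OK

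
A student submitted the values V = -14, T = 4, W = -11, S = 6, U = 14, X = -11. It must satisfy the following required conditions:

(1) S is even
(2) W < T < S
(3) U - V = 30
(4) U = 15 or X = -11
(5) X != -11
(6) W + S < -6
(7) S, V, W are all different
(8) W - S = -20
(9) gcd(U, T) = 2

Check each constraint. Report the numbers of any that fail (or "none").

No — constraints 3, 5, 6, 8 are not satisfied.

(1) S = 6 is even — satisfied.
(2) values -11 < 4 < 6 — satisfied.
(3) U - V = 14 - (-14) = 28, not 30 — violated.
(4) U = 14 ≠ 15, but X = -11 = -11 (second disjunct) — satisfied.
(5) X = -11, but -11 is required to differ — violated.
(6) W + S = -11 + 6 = -5; -5 ≥ -6, bound -6 not met — violated.
(7) values 6, -14, -11 are pairwise distinct — satisfied.
(8) W - S = -11 - 6 = -17, not -20 — violated.
(9) gcd(14, 4) = 2 — satisfied.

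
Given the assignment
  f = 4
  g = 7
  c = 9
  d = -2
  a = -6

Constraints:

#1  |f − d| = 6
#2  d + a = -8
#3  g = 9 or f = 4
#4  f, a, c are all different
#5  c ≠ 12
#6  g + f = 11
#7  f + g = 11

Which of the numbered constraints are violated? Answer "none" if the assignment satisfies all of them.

#1 |4 − (-2)| = 6  OK
#2 d + a = -2 + (-6) = -8  OK
#3 g = 7 ≠ 9, but f = 4 = 4 (second disjunct)  OK
#4 values 4, -6, 9 are pairwise distinct  OK
#5 c = 9, and 9 ≠ 12  OK
#6 g + f = 7 + 4 = 11  OK
#7 f + g = 4 + 7 = 11  OK

No violations.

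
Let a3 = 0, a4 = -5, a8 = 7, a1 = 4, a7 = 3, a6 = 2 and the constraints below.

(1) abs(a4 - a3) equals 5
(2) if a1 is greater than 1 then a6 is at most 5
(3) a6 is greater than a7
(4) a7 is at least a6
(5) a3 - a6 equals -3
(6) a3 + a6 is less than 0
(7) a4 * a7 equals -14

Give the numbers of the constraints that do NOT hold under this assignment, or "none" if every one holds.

(1) abs(-5 - 0) = 5  yes
(2) a1 = 4 > 1, so we need a6 ≤ 5; a6 = 2 ≤ 5  yes
(3) a6 = 2, a7 = 3; 2 ≤ 3 (want >)  no
(4) a7 = 3, a6 = 2; 3 ≥ 2  yes
(5) a3 - a6 = 0 - 2 = -2, not -3  no
(6) a3 + a6 = 0 + 2 = 2; 2 ≥ 0, bound 0 not met  no
(7) a4 * a7 = -5 * 3 = -15, not -14  no

No — constraints 3, 5, 6, and 7 are not satisfied.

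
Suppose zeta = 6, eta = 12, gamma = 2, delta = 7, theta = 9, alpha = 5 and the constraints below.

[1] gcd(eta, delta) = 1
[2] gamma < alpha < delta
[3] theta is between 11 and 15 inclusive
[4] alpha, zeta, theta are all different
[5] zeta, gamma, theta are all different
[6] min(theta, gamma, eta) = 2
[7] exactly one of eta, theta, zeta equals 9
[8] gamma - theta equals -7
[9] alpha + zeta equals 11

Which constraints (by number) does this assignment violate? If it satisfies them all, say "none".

[1] gcd(12, 7) = 1 — holds.
[2] values 2 < 5 < 7 — holds.
[3] theta = 9 is outside [11, 15] — fails.
[4] values 5, 6, 9 are pairwise distinct — holds.
[5] values 6, 2, 9 are pairwise distinct — holds.
[6] min(9, 2, 12) = 2 — holds.
[7] eta=12, theta=9, zeta=6; 1 of them equals 9 — holds.
[8] gamma - theta = 2 - 9 = -7 — holds.
[9] alpha + zeta = 5 + 6 = 11 — holds.

Violated: 3.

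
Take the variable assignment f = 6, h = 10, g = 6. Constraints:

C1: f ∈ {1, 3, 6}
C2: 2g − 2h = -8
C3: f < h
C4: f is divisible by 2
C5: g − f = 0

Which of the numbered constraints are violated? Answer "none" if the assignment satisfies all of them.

C1: f = 6 is in {1, 3, 6} — OK.
C2: 2g − 2h = 2(6) − 2(10) = -8 — OK.
C3: f = 6, h = 10; 6 < 10 — OK.
C4: 6 / 2 = 3, so 2 divides 6 — OK.
C5: g − f = 6 − 6 = 0 — OK.

Yes — all constraints hold.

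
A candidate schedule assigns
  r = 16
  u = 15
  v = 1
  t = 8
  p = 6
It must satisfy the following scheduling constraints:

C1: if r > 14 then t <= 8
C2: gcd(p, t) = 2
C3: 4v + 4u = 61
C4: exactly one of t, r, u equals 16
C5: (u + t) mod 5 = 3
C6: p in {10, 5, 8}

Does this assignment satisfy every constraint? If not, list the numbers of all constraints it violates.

Violated: 3, 6.

C1: r = 16 > 14, so we need t ≤ 8; t = 8 ≤ 8 — holds.
C2: gcd(6, 8) = 2 — holds.
C3: 4v + 4u = 4(1) + 4(15) = 64, not 61 — does not hold.
C4: t=8, r=16, u=15; 1 of them equals 16 — holds.
C5: u + t = 23; 23 mod 5 = 3 — holds.
C6: p = 6 is not in {10, 5, 8} — does not hold.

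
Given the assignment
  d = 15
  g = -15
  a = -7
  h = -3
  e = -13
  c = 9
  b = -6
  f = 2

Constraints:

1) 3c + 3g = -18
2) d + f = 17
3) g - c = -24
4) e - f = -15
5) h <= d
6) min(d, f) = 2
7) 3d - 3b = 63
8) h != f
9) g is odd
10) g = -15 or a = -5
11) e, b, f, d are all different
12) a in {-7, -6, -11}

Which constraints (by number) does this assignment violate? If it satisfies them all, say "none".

1) 3c + 3g = 3(9) + 3(-15) = -18  holds
2) d + f = 15 + 2 = 17  holds
3) g - c = -15 - 9 = -24  holds
4) e - f = -13 - 2 = -15  holds
5) h = -3, d = 15; -3 ≤ 15  holds
6) min(15, 2) = 2  holds
7) 3d - 3b = 3(15) - 3(-6) = 63  holds
8) h = -3, f = 2; distinct  holds
9) g = -15 is odd  holds
10) g = -15 = -15 (first disjunct)  holds
11) values -13, -6, 2, 15 are pairwise distinct  holds
12) a = -7 is in {-7, -6, -11}  holds

The assignment satisfies every constraint.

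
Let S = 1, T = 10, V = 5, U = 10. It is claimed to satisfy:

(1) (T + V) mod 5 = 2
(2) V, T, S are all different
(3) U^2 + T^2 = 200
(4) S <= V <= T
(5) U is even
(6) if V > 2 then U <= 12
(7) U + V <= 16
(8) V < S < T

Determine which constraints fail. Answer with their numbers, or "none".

(1) T + V = 15; 15 mod 5 = 0, not 2 — violated.
(2) values 5, 10, 1 are pairwise distinct — satisfied.
(3) U^2 + T^2 = 10^2 + 10^2 = 100 + 100 = 200 — satisfied.
(4) values 1 <= 5 <= 10 — satisfied.
(5) U = 10 is even — satisfied.
(6) V = 5 > 2, so we need U ≤ 12; U = 10 ≤ 12 — satisfied.
(7) U + V = 10 + 5 = 15; 15 ≤ 16 — satisfied.
(8) values 5, 1, 10; V = 5 is not < S = 1 — violated.

Violated: 1 and 8.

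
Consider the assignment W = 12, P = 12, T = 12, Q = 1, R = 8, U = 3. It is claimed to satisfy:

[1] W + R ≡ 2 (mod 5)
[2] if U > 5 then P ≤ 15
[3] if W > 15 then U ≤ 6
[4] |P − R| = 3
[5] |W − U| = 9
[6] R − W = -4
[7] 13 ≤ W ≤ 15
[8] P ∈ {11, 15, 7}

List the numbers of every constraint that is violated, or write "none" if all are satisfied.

Constraints 1, 4, 7, and 8 are violated.

[1] W + R = 20; 20 mod 5 = 0, not 2 — violated.
[2] U = 3, not > 5; antecedent false, conditional vacuously true — satisfied.
[3] W = 12, not > 15; antecedent false, conditional vacuously true — satisfied.
[4] |12 − 8| = 4, not 3 — violated.
[5] |12 − 3| = 9 — satisfied.
[6] R − W = 8 − 12 = -4 — satisfied.
[7] W = 12 is outside [13, 15] — violated.
[8] P = 12 is not in {11, 15, 7} — violated.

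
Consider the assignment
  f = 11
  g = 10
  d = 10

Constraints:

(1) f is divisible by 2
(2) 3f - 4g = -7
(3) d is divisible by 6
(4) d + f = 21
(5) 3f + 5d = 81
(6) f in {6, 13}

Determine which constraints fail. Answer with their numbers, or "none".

(1) 11 = 2*5 + 1, so 2 does not divide 11  ✗
(2) 3f - 4g = 3(11) - 4(10) = -7  ✓
(3) 10 = 6*1 + 4, so 6 does not divide 10  ✗
(4) d + f = 10 + 11 = 21  ✓
(5) 3f + 5d = 3(11) + 5(10) = 83, not 81  ✗
(6) f = 11 is not in {6, 13}  ✗

Constraints 1, 3, 5, 6 do not hold.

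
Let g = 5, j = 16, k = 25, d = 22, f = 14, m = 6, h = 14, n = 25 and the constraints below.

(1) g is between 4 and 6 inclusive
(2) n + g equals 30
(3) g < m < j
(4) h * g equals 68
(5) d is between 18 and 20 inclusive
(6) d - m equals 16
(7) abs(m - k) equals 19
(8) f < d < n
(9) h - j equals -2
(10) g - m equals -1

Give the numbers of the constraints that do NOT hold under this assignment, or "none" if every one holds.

(1) g = 5 lies in [4, 6] — satisfied.
(2) n + g = 25 + 5 = 30 — satisfied.
(3) values 5 < 6 < 16 — satisfied.
(4) h * g = 14 * 5 = 70, not 68 — violated.
(5) d = 22 is outside [18, 20] — violated.
(6) d - m = 22 - 6 = 16 — satisfied.
(7) abs(6 - 25) = 19 — satisfied.
(8) values 14 < 22 < 25 — satisfied.
(9) h - j = 14 - 16 = -2 — satisfied.
(10) g - m = 5 - 6 = -1 — satisfied.

The assignment fails constraints 4, 5.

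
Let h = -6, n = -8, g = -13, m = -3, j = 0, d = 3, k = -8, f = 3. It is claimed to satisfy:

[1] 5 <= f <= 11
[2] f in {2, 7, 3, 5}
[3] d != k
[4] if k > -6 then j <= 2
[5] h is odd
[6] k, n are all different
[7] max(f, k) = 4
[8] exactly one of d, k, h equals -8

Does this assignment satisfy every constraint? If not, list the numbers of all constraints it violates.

Constraints 1, 5, 6, and 7 do not hold.

[1] f = 3 is outside [5, 11] — violated.
[2] f = 3 is in {2, 7, 3, 5} — OK.
[3] d = 3, k = -8; distinct — OK.
[4] k = -8, not > -6; antecedent false, conditional vacuously true — OK.
[5] h = -6 is even — violated.
[6] k = n = -8, not all different — violated.
[7] max(3, -8) = 3, not 4 — violated.
[8] d=3, k=-8, h=-6; 1 of them equals -8 — OK.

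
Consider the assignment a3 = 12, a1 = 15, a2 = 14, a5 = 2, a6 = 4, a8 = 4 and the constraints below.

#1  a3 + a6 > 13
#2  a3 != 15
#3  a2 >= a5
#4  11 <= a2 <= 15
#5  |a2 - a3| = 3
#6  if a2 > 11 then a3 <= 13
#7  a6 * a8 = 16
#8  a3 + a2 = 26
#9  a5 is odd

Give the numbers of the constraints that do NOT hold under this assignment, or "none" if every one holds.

#1 a3 + a6 = 12 + 4 = 16; 16 > 13 — holds.
#2 a3 = 12, and 12 ≠ 15 — holds.
#3 a2 = 14, a5 = 2; 14 ≥ 2 — holds.
#4 a2 = 14 lies in [11, 15] — holds.
#5 |14 - 12| = 2, not 3 — fails.
#6 a2 = 14 > 11, so we need a3 ≤ 13; a3 = 12 ≤ 13 — holds.
#7 a6 * a8 = 4 * 4 = 16 — holds.
#8 a3 + a2 = 12 + 14 = 26 — holds.
#9 a5 = 2 is even — fails.

Constraints 5 and 9 do not hold.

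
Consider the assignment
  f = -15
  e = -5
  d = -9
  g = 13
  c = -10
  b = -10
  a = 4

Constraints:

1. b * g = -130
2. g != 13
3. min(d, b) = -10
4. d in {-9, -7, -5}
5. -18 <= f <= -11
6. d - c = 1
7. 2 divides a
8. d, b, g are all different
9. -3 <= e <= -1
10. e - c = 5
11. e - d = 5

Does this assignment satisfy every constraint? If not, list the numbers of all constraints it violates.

Constraints 2, 9, 11 do not hold.

1. b * g = -10 * 13 = -130 — OK.
2. g = 13, but 13 is required to differ — violated.
3. min(-9, -10) = -10 — OK.
4. d = -9 is in {-9, -7, -5} — OK.
5. f = -15 lies in [-18, -11] — OK.
6. d - c = -9 - (-10) = 1 — OK.
7. 4 / 2 = 2, so 2 divides 4 — OK.
8. values -9, -10, 13 are pairwise distinct — OK.
9. e = -5 is outside [-3, -1] — violated.
10. e - c = -5 - (-10) = 5 — OK.
11. e - d = -5 - (-9) = 4, not 5 — violated.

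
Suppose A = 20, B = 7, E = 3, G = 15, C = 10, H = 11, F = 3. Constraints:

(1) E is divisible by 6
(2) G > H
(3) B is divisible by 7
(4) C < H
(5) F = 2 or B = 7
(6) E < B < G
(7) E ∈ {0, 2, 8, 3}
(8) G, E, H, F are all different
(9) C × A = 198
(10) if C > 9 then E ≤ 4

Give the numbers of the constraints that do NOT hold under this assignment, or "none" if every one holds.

(1) 3 = 6×0 + 3, so 6 does not divide 3 — violated.
(2) G = 15, H = 11; 15 > 11 — OK.
(3) 7 / 7 = 1, so 7 divides 7 — OK.
(4) C = 10, H = 11; 10 < 11 — OK.
(5) F = 3 ≠ 2, but B = 7 = 7 (second disjunct) — OK.
(6) values 3 < 7 < 15 — OK.
(7) E = 3 is in {0, 2, 8, 3} — OK.
(8) E = F = 3, not all different — violated.
(9) C × A = 10 × 20 = 200, not 198 — violated.
(10) C = 10 > 9, so we need E ≤ 4; E = 3 ≤ 4 — OK.

No — constraints 1, 8, and 9 are not satisfied.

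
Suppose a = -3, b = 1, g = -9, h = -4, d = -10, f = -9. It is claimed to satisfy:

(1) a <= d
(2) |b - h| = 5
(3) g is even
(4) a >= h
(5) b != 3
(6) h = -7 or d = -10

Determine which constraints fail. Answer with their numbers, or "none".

Violated: 1 and 3.

(1) a = -3, d = -10; -3 > -10 (want ≤)  no
(2) |1 - (-4)| = 5  yes
(3) g = -9 is odd  no
(4) a = -3, h = -4; -3 ≥ -4  yes
(5) b = 1, and 1 ≠ 3  yes
(6) h = -4 ≠ -7, but d = -10 = -10 (second disjunct)  yes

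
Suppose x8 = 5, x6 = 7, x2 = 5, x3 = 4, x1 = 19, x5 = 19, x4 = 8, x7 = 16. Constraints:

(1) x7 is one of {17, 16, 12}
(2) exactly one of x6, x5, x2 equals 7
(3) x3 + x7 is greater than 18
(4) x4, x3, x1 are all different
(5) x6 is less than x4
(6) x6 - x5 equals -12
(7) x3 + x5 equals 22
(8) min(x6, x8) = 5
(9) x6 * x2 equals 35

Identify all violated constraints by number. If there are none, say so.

(1) x7 = 16 is in {17, 16, 12}  OK
(2) x6=7, x5=19, x2=5; 1 of them equals 7  OK
(3) x3 + x7 = 4 + 16 = 20; 20 > 18  OK
(4) values 8, 4, 19 are pairwise distinct  OK
(5) x6 = 7, x4 = 8; 7 < 8  OK
(6) x6 - x5 = 7 - 19 = -12  OK
(7) x3 + x5 = 4 + 19 = 23, not 22  FAIL
(8) min(7, 5) = 5  OK
(9) x6 * x2 = 7 * 5 = 35  OK

Violated: 7.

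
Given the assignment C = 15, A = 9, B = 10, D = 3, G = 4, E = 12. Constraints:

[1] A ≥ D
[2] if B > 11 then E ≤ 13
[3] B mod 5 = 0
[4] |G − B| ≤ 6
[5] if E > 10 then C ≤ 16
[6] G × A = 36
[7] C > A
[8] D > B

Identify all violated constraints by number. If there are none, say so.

[1] A = 9, D = 3; 9 ≥ 3 — holds.
[2] B = 10, not > 11; antecedent false, conditional vacuously true — holds.
[3] 10 mod 5 = 0 — holds.
[4] |4 − 10| = 6; 6 ≤ 6 — holds.
[5] E = 12 > 10, so we need C ≤ 16; C = 15 ≤ 16 — holds.
[6] G × A = 4 × 9 = 36 — holds.
[7] C = 15, A = 9; 15 > 9 — holds.
[8] D = 3, B = 10; 3 ≤ 10 (want >) — fails.

No — constraint 8 is not satisfied.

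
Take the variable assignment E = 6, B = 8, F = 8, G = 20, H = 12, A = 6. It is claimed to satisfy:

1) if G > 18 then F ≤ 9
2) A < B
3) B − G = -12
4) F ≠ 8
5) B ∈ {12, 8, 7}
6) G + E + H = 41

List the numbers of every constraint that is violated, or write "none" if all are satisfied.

1) G = 20 > 18, so we need F ≤ 9; F = 8 ≤ 9 — holds.
2) A = 6, B = 8; 6 < 8 — holds.
3) B − G = 8 − 20 = -12 — holds.
4) F = 8, but 8 is required to differ — fails.
5) B = 8 is in {12, 8, 7} — holds.
6) G + E + H = 20 + 6 + 12 = 38, not 41 — fails.

Constraints 4 and 6 do not hold.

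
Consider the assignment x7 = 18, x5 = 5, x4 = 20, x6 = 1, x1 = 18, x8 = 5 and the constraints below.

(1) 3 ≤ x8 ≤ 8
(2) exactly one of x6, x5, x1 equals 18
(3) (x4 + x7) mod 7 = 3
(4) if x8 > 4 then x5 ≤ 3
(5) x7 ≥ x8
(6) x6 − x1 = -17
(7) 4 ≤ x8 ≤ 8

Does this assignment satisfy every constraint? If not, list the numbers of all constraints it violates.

(1) x8 = 5 lies in [3, 8] — holds.
(2) x6=1, x5=5, x1=18; 1 of them equals 18 — holds.
(3) x4 + x7 = 38; 38 mod 7 = 3 — holds.
(4) x8 = 5 > 4, so we need x5 ≤ 3; but x5 = 5 > 3 — fails.
(5) x7 = 18, x8 = 5; 18 ≥ 5 — holds.
(6) x6 − x1 = 1 − 18 = -17 — holds.
(7) x8 = 5 lies in [4, 8] — holds.

No — constraint 4 is not satisfied.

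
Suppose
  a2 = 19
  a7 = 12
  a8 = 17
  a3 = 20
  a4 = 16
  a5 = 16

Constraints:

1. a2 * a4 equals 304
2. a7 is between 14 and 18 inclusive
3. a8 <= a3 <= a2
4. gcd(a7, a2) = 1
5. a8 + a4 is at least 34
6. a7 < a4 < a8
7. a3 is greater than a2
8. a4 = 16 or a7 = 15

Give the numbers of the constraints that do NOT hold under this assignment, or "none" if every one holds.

No — constraints 2, 3, and 5 are not satisfied.

1. a2 * a4 = 19 * 16 = 304 — holds.
2. a7 = 12 is outside [14, 18] — does not hold.
3. values 17, 20, 19; a3 = 20 is not <= a2 = 19 — does not hold.
4. gcd(12, 19) = 1 — holds.
5. a8 + a4 = 17 + 16 = 33; 33 < 34, bound 34 not met — does not hold.
6. values 12 < 16 < 17 — holds.
7. a3 = 20, a2 = 19; 20 > 19 — holds.
8. a4 = 16 = 16 (first disjunct) — holds.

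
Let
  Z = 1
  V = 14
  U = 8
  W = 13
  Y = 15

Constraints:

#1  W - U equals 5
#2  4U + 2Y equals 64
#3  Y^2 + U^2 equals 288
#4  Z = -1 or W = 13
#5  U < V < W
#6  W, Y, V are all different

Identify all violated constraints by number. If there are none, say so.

Constraints 2, 3, and 5 do not hold.

#1 W - U = 13 - 8 = 5  ✓
#2 4U + 2Y = 4(8) + 2(15) = 62, not 64  ✗
#3 Y^2 + U^2 = 15^2 + 8^2 = 225 + 64 = 289, not 288  ✗
#4 Z = 1 ≠ -1, but W = 13 = 13 (second disjunct)  ✓
#5 values 8, 14, 13; V = 14 is not < W = 13  ✗
#6 values 13, 15, 14 are pairwise distinct  ✓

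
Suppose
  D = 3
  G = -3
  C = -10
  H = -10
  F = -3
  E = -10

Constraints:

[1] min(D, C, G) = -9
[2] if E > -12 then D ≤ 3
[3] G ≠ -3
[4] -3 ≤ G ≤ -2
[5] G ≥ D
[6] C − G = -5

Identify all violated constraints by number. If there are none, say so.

Constraints 1, 3, 5, 6 are violated.

[1] min(3, -10, -3) = -10, not -9 — violated.
[2] E = -10 > -12, so we need D ≤ 3; D = 3 ≤ 3 — satisfied.
[3] G = -3, but -3 is required to differ — violated.
[4] G = -3 lies in [-3, -2] — satisfied.
[5] G = -3, D = 3; -3 < 3 (want ≥) — violated.
[6] C − G = -10 − (-3) = -7, not -5 — violated.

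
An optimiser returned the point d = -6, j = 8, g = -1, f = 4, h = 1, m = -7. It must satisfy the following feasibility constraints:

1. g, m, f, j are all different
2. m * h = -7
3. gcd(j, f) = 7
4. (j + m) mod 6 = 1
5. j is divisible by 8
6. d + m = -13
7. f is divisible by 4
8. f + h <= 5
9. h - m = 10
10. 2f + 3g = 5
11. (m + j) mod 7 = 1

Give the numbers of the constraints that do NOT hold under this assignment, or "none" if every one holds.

Constraints 3 and 9 are violated.

1. values -1, -7, 4, 8 are pairwise distinct — holds.
2. m * h = -7 * 1 = -7 — holds.
3. gcd(8, 4) = 4, not 7 — does not hold.
4. j + m = 1; 1 mod 6 = 1 — holds.
5. 8 / 8 = 1, so 8 divides 8 — holds.
6. d + m = -6 + (-7) = -13 — holds.
7. 4 / 4 = 1, so 4 divides 4 — holds.
8. f + h = 4 + 1 = 5; 5 ≤ 5 — holds.
9. h - m = 1 - (-7) = 8, not 10 — does not hold.
10. 2f + 3g = 2(4) + 3(-1) = 5 — holds.
11. m + j = 1; 1 mod 7 = 1 — holds.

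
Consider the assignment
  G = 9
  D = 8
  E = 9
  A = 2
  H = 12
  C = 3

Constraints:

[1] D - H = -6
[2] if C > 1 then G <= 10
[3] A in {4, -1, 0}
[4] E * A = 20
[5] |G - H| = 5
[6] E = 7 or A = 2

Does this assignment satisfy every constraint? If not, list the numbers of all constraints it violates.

Constraints 1, 3, 4, 5 are violated.

[1] D - H = 8 - 12 = -4, not -6 — violated.
[2] C = 3 > 1, so we need G ≤ 10; G = 9 ≤ 10 — satisfied.
[3] A = 2 is not in {4, -1, 0} — violated.
[4] E * A = 9 * 2 = 18, not 20 — violated.
[5] |9 - 12| = 3, not 5 — violated.
[6] E = 9 ≠ 7, but A = 2 = 2 (second disjunct) — satisfied.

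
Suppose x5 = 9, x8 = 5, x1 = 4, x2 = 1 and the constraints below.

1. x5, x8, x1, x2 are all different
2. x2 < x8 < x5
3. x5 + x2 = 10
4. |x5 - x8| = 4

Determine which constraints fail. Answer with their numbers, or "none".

1. values 9, 5, 4, 1 are pairwise distinct — satisfied.
2. values 1 < 5 < 9 — satisfied.
3. x5 + x2 = 9 + 1 = 10 — satisfied.
4. |9 - 5| = 4 — satisfied.

The assignment satisfies every constraint.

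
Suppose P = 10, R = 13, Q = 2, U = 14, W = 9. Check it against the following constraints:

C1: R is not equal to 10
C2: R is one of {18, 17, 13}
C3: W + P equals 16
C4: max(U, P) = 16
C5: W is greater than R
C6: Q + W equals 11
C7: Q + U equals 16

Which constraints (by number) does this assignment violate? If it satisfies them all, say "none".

C1: R = 13, and 13 ≠ 10 — holds.
C2: R = 13 is in {18, 17, 13} — holds.
C3: W + P = 9 + 10 = 19, not 16 — fails.
C4: max(14, 10) = 14, not 16 — fails.
C5: W = 9, R = 13; 9 ≤ 13 (want >) — fails.
C6: Q + W = 2 + 9 = 11 — holds.
C7: Q + U = 2 + 14 = 16 — holds.

Constraints 3, 4, 5 do not hold.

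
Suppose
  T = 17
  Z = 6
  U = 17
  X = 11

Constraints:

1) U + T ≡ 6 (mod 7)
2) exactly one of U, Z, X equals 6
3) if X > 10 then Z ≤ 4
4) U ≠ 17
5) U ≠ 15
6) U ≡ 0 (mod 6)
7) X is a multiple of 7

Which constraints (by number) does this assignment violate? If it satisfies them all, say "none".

1) U + T = 34; 34 mod 7 = 6 — holds.
2) U=17, Z=6, X=11; 1 of them equals 6 — holds.
3) X = 11 > 10, so we need Z ≤ 4; but Z = 6 > 4 — fails.
4) U = 17, but 17 is required to differ — fails.
5) U = 17, and 17 ≠ 15 — holds.
6) 17 mod 6 = 5, not 0 — fails.
7) 11 = 7×1 + 4, so 7 does not divide 11 — fails.

No — constraints 3, 4, 6, 7 are not satisfied.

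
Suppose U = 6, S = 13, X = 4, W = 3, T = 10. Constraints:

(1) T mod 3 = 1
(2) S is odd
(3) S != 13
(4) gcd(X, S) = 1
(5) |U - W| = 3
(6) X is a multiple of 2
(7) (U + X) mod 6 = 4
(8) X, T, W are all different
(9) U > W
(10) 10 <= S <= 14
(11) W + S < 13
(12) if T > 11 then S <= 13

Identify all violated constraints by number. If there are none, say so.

(1) 10 mod 3 = 1 — satisfied.
(2) S = 13 is odd — satisfied.
(3) S = 13, but 13 is required to differ — violated.
(4) gcd(4, 13) = 1 — satisfied.
(5) |6 - 3| = 3 — satisfied.
(6) 4 / 2 = 2, so 2 divides 4 — satisfied.
(7) U + X = 10; 10 mod 6 = 4 — satisfied.
(8) values 4, 10, 3 are pairwise distinct — satisfied.
(9) U = 6, W = 3; 6 > 3 — satisfied.
(10) S = 13 lies in [10, 14] — satisfied.
(11) W + S = 3 + 13 = 16; 16 ≥ 13, bound 13 not met — violated.
(12) T = 10, not > 11; antecedent false, conditional vacuously true — satisfied.

No — constraints 3 and 11 are not satisfied.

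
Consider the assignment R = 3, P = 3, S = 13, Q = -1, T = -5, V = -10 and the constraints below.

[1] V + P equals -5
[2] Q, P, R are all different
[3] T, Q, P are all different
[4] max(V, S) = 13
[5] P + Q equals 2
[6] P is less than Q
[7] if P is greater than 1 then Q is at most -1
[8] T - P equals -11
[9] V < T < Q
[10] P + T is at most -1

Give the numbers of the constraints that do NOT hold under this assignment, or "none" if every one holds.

[1] V + P = -10 + 3 = -7, not -5 — fails.
[2] P = R = 3, not all different — fails.
[3] values -5, -1, 3 are pairwise distinct — holds.
[4] max(-10, 13) = 13 — holds.
[5] P + Q = 3 + (-1) = 2 — holds.
[6] P = 3, Q = -1; 3 ≥ -1 (want <) — fails.
[7] P = 3 > 1, so we need Q ≤ -1; Q = -1 ≤ -1 — holds.
[8] T - P = -5 - 3 = -8, not -11 — fails.
[9] values -10 < -5 < -1 — holds.
[10] P + T = 3 + (-5) = -2; -2 ≤ -1 — holds.

The assignment fails constraints 1, 2, 6, and 8.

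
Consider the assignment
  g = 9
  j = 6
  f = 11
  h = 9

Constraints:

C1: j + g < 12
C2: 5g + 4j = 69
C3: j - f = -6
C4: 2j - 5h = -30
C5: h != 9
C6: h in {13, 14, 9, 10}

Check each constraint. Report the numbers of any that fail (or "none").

C1: j + g = 6 + 9 = 15; 15 ≥ 12, bound 12 not met — violated.
C2: 5g + 4j = 5(9) + 4(6) = 69 — OK.
C3: j - f = 6 - 11 = -5, not -6 — violated.
C4: 2j - 5h = 2(6) - 5(9) = -33, not -30 — violated.
C5: h = 9, but 9 is required to differ — violated.
C6: h = 9 is in {13, 14, 9, 10} — OK.

Constraints 1, 3, 4, 5 are violated.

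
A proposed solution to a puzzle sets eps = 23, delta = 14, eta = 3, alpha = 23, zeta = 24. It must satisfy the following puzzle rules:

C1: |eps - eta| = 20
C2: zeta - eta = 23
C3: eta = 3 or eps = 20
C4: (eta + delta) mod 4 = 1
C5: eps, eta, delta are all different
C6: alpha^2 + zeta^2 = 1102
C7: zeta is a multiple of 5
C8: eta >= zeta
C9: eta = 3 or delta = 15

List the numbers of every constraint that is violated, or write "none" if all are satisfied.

C1: |23 - 3| = 20 — holds.
C2: zeta - eta = 24 - 3 = 21, not 23 — does not hold.
C3: eta = 3 = 3 (first disjunct) — holds.
C4: eta + delta = 17; 17 mod 4 = 1 — holds.
C5: values 23, 3, 14 are pairwise distinct — holds.
C6: alpha^2 + zeta^2 = 23^2 + 24^2 = 529 + 576 = 1105, not 1102 — does not hold.
C7: 24 = 5*4 + 4, so 5 does not divide 24 — does not hold.
C8: eta = 3, zeta = 24; 3 < 24 (want ≥) — does not hold.
C9: eta = 3 = 3 (first disjunct) — holds.

Constraints 2, 6, 7, 8 are violated.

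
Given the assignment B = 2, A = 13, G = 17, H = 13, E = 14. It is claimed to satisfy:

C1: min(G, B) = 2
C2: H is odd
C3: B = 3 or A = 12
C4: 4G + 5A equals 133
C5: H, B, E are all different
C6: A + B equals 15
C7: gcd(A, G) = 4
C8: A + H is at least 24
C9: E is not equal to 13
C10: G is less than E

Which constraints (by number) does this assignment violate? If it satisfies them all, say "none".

C1: min(17, 2) = 2 — holds.
C2: H = 13 is odd — holds.
C3: B = 2 ≠ 3 and A = 13 ≠ 12; both disjuncts false — does not hold.
C4: 4G + 5A = 4(17) + 5(13) = 133 — holds.
C5: values 13, 2, 14 are pairwise distinct — holds.
C6: A + B = 13 + 2 = 15 — holds.
C7: gcd(13, 17) = 1, not 4 — does not hold.
C8: A + H = 13 + 13 = 26; 26 ≥ 24 — holds.
C9: E = 14, and 14 ≠ 13 — holds.
C10: G = 17, E = 14; 17 ≥ 14 (want <) — does not hold.

Violated: 3, 7, and 10.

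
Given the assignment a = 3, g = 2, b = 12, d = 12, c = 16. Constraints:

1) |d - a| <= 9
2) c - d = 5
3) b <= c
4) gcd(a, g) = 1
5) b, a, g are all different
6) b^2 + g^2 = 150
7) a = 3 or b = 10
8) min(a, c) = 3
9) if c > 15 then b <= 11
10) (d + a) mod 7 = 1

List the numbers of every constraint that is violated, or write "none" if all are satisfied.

No — constraints 2, 6, 9 are not satisfied.

1) |12 - 3| = 9; 9 ≤ 9 — holds.
2) c - d = 16 - 12 = 4, not 5 — does not hold.
3) b = 12, c = 16; 12 ≤ 16 — holds.
4) gcd(3, 2) = 1 — holds.
5) values 12, 3, 2 are pairwise distinct — holds.
6) b^2 + g^2 = 12^2 + 2^2 = 144 + 4 = 148, not 150 — does not hold.
7) a = 3 = 3 (first disjunct) — holds.
8) min(3, 16) = 3 — holds.
9) c = 16 > 15, so we need b ≤ 11; but b = 12 > 11 — does not hold.
10) d + a = 15; 15 mod 7 = 1 — holds.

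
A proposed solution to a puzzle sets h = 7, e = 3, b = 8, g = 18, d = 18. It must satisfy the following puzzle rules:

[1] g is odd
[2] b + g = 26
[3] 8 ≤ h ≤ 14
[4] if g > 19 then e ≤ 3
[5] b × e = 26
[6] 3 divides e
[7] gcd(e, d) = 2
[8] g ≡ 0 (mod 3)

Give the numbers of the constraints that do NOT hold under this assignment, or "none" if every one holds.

Constraints 1, 3, 5, and 7 are violated.

[1] g = 18 is even — does not hold.
[2] b + g = 8 + 18 = 26 — holds.
[3] h = 7 is outside [8, 14] — does not hold.
[4] g = 18, not > 19; antecedent false, conditional vacuously true — holds.
[5] b × e = 8 × 3 = 24, not 26 — does not hold.
[6] 3 / 3 = 1, so 3 divides 3 — holds.
[7] gcd(3, 18) = 3, not 2 — does not hold.
[8] 18 mod 3 = 0 — holds.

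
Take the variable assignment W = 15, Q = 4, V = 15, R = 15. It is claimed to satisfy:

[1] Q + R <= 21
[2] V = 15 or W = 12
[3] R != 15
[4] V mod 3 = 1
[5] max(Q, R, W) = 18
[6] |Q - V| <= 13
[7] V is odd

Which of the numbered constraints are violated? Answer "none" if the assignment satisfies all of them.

[1] Q + R = 4 + 15 = 19; 19 ≤ 21  yes
[2] V = 15 = 15 (first disjunct)  yes
[3] R = 15, but 15 is required to differ  no
[4] 15 mod 3 = 0, not 1  no
[5] max(4, 15, 15) = 15, not 18  no
[6] |4 - 15| = 11; 11 ≤ 13  yes
[7] V = 15 is odd  yes

Constraints 3, 4, 5 are violated.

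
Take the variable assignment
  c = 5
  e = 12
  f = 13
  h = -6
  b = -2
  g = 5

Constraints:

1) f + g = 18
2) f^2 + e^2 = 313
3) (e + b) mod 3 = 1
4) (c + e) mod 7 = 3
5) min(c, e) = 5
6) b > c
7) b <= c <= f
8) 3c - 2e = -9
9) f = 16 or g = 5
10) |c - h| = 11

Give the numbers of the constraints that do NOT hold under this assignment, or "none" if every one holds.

No — constraint 6 is not satisfied.

1) f + g = 13 + 5 = 18 — holds.
2) f^2 + e^2 = 13^2 + 12^2 = 169 + 144 = 313 — holds.
3) e + b = 10; 10 mod 3 = 1 — holds.
4) c + e = 17; 17 mod 7 = 3 — holds.
5) min(5, 12) = 5 — holds.
6) b = -2, c = 5; -2 ≤ 5 (want >) — fails.
7) values -2 <= 5 <= 13 — holds.
8) 3c - 2e = 3(5) - 2(12) = -9 — holds.
9) f = 13 ≠ 16, but g = 5 = 5 (second disjunct) — holds.
10) |5 - (-6)| = 11 — holds.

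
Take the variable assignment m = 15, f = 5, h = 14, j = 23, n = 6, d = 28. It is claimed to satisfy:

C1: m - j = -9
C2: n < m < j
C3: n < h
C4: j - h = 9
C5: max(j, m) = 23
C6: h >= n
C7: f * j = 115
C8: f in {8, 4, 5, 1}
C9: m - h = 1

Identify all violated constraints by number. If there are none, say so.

The assignment fails constraint 1.

C1: m - j = 15 - 23 = -8, not -9 — does not hold.
C2: values 6 < 15 < 23 — holds.
C3: n = 6, h = 14; 6 < 14 — holds.
C4: j - h = 23 - 14 = 9 — holds.
C5: max(23, 15) = 23 — holds.
C6: h = 14, n = 6; 14 ≥ 6 — holds.
C7: f * j = 5 * 23 = 115 — holds.
C8: f = 5 is in {8, 4, 5, 1} — holds.
C9: m - h = 15 - 14 = 1 — holds.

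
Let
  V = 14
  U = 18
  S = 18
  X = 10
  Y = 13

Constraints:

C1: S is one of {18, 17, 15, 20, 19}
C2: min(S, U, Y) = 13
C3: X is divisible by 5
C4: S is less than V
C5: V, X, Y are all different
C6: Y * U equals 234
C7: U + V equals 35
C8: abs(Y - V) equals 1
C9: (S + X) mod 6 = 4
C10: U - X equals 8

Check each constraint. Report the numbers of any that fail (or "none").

C1: S = 18 is in {18, 17, 15, 20, 19} — holds.
C2: min(18, 18, 13) = 13 — holds.
C3: 10 / 5 = 2, so 5 divides 10 — holds.
C4: S = 18, V = 14; 18 ≥ 14 (want <) — does not hold.
C5: values 14, 10, 13 are pairwise distinct — holds.
C6: Y * U = 13 * 18 = 234 — holds.
C7: U + V = 18 + 14 = 32, not 35 — does not hold.
C8: abs(13 - 14) = 1 — holds.
C9: S + X = 28; 28 mod 6 = 4 — holds.
C10: U - X = 18 - 10 = 8 — holds.

Constraints 4 and 7 do not hold.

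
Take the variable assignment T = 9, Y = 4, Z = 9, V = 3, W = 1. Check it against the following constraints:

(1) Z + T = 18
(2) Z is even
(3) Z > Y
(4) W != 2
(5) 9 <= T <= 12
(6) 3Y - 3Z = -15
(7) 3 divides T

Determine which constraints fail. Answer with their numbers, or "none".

(1) Z + T = 9 + 9 = 18  yes
(2) Z = 9 is odd  no
(3) Z = 9, Y = 4; 9 > 4  yes
(4) W = 1, and 1 ≠ 2  yes
(5) T = 9 lies in [9, 12]  yes
(6) 3Y - 3Z = 3(4) - 3(9) = -15  yes
(7) 9 / 3 = 3, so 3 divides 9  yes

The assignment fails constraint 2.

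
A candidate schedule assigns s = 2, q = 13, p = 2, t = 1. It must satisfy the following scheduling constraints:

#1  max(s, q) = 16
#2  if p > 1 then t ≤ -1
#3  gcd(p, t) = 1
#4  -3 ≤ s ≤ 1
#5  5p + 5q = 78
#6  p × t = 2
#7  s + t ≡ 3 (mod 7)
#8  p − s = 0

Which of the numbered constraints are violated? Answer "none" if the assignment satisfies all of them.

The assignment fails constraints 1, 2, 4, and 5.

#1 max(2, 13) = 13, not 16  no
#2 p = 2 > 1, so we need t ≤ -1; but t = 1 > -1  no
#3 gcd(2, 1) = 1  yes
#4 s = 2 is outside [-3, 1]  no
#5 5p + 5q = 5(2) + 5(13) = 75, not 78  no
#6 p × t = 2 × 1 = 2  yes
#7 s + t = 3; 3 mod 7 = 3  yes
#8 p − s = 2 − 2 = 0  yes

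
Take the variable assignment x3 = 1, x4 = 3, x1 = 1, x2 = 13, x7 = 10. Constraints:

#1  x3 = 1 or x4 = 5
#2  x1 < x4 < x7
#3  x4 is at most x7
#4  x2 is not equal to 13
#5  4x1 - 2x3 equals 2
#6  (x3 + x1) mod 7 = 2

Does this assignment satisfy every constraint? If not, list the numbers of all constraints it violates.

No — constraint 4 is not satisfied.

#1 x3 = 1 = 1 (first disjunct) — OK.
#2 values 1 < 3 < 10 — OK.
#3 x4 = 3, x7 = 10; 3 ≤ 10 — OK.
#4 x2 = 13, but 13 is required to differ — violated.
#5 4x1 - 2x3 = 4(1) - 2(1) = 2 — OK.
#6 x3 + x1 = 2; 2 mod 7 = 2 — OK.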